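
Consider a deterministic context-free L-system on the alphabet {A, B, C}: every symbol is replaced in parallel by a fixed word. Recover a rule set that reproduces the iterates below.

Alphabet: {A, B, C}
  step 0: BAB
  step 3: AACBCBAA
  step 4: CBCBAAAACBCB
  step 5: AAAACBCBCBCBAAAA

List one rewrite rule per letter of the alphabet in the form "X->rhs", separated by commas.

  step 4 ⇒ step 5: CBCBAAAACBCB ⇒ A·A·A·A·CB·CB·CB·CB·A·A·A·A
    A ↦ CB
    B ↦ A
    C ↦ A

A->CB, B->A, C->A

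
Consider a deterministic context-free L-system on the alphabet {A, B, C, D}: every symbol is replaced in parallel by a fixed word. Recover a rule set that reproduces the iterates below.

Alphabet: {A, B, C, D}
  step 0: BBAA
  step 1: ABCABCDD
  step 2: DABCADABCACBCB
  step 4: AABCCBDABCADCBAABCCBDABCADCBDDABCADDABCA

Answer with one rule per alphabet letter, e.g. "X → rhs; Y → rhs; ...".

A->D, B->ABC, C->A, D->CB

  step 1 ⇒ step 2: ABCABCDD ⇒ D·ABC·A·D·ABC·A·CB·CB
    A ↦ D
    B ↦ ABC
    C ↦ A
    D ↦ CB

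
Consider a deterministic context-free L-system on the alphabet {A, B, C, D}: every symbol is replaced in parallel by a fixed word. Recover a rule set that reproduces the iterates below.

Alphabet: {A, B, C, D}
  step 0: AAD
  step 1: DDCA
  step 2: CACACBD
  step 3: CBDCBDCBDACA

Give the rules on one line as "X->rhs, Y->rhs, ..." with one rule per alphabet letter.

  step 2 ⇒ step 3: CACACBD ⇒ CB·D·CB·D·CB·DA·CA
    A ↦ D
    B ↦ DA
    C ↦ CB
    D ↦ CA

A->D, B->DA, C->CB, D->CA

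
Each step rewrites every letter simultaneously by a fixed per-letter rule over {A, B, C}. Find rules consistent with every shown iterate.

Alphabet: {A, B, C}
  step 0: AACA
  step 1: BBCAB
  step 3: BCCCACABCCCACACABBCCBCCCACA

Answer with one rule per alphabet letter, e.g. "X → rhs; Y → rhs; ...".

  step 0 ⇒ step 1: AACA ⇒ B·B·CA·B
    A ↦ B
    C ↦ CA
    B ↦ BCC  (constrained at step 1)

A->B, B->BCC, C->CA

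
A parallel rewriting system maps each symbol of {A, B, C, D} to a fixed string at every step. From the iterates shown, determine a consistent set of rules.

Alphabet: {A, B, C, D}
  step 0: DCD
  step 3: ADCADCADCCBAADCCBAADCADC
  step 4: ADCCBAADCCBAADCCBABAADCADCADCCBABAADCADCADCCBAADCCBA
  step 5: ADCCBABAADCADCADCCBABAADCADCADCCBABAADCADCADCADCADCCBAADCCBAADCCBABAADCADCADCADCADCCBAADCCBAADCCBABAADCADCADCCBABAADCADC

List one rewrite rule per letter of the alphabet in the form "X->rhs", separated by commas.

A->ADC, B->ADC, C->BA, D->C

  step 4 ⇒ step 5: ADCCBAADCCBAADCCBABAADCADCADCCBABAADCADCADCCBAADCCBA ⇒ ADC·C·BA·BA·ADC·ADC·ADC·C·BA·BA·ADC·ADC·ADC·C·BA·BA·ADC·ADC·ADC·ADC·ADC·C·BA·ADC·C·BA·ADC·C·BA·BA·ADC·ADC·ADC·ADC·ADC·C·BA·ADC·C·BA·ADC·C·BA·BA·ADC·ADC·ADC·C·BA·BA·ADC·ADC
    A ↦ ADC
    B ↦ ADC
    C ↦ BA
    D ↦ C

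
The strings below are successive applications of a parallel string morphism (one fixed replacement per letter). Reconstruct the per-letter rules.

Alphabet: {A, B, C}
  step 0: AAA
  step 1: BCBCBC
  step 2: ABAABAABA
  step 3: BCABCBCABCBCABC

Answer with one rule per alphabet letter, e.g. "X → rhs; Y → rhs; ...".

A->BC, B->A, C->BA

  step 2 ⇒ step 3: ABAABAABA ⇒ BC·A·BC·BC·A·BC·BC·A·BC
    A ↦ BC
    B ↦ A
  step 1 ⇒ step 2: BCBCBC ⇒ A·BA·A·BA·A·BA
    C ↦ BA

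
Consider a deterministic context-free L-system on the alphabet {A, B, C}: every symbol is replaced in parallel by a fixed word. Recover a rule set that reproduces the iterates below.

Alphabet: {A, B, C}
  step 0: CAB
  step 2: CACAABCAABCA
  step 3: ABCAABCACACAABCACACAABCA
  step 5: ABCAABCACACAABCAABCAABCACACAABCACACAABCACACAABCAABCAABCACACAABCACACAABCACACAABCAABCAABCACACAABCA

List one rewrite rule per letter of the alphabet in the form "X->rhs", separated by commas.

A->CA, B->CA, C->AB

  step 2 ⇒ step 3: CACAABCAABCA ⇒ AB·CA·AB·CA·CA·CA·AB·CA·CA·CA·AB·CA
    A ↦ CA
    B ↦ CA
    C ↦ AB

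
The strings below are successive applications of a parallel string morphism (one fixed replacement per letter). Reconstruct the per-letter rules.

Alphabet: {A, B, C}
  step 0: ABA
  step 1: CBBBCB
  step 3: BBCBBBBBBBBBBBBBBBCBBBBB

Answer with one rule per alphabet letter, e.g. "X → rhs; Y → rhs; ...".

  step 0 ⇒ step 1: ABA ⇒ CB·BB·CB
    A ↦ CB
    B ↦ BB
    C ↦ BA  (constrained at step 1)

A->CB, B->BB, C->BA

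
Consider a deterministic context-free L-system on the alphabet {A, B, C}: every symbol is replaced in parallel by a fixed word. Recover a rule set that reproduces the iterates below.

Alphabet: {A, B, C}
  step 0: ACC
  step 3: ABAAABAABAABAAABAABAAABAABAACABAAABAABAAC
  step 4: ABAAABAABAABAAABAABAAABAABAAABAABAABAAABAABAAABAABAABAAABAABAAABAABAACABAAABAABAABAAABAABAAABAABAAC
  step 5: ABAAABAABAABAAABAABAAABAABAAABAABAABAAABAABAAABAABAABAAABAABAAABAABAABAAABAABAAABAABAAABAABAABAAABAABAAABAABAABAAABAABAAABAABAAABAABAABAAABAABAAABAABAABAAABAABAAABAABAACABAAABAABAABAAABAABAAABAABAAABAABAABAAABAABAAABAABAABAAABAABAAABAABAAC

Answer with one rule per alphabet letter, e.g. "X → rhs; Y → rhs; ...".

  step 4 ⇒ step 5: ABAAABAABAABAAABAABAAABAABAAABAABAABAAABAABAAABAABAABAAABAABAAABAABAACABAAABAABAABAAABAABAAABAABAAC ⇒ ABA·A·ABA·ABA·ABA·A·ABA·ABA·A·ABA·ABA·A·ABA·ABA·ABA·A·ABA·ABA·A·ABA·ABA·ABA·A·ABA·ABA·A·ABA·ABA·ABA·A·ABA·ABA·A·ABA·ABA·A·ABA·ABA·ABA·A·ABA·ABA·A·ABA·ABA·ABA·A·ABA·ABA·A·ABA·ABA·A·ABA·ABA·ABA·A·ABA·ABA·A·ABA·ABA·ABA·A·ABA·ABA·A·ABA·ABA·AC·ABA·A·ABA·ABA·ABA·A·ABA·ABA·A·ABA·ABA·A·ABA·ABA·ABA·A·ABA·ABA·A·ABA·ABA·ABA·A·ABA·ABA·A·ABA·ABA·AC
    A ↦ ABA
    B ↦ A
    C ↦ AC

A->ABA, B->A, C->AC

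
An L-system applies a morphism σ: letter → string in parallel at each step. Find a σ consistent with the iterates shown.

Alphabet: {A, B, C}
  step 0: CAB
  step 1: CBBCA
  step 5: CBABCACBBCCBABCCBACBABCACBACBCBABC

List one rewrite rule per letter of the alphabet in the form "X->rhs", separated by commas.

  step 0 ⇒ step 1: CAB ⇒ CB·BC·A
    A ↦ BC
    B ↦ A
    C ↦ CB

A->BC, B->A, C->CB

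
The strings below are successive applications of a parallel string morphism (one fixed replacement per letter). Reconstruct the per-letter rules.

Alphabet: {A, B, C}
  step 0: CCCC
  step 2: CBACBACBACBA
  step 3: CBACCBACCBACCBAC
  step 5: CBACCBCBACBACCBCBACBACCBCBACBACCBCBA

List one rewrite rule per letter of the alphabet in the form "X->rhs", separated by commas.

A->C, B->A, C->CB

  step 2 ⇒ step 3: CBACBACBACBA ⇒ CB·A·C·CB·A·C·CB·A·C·CB·A·C
    A ↦ C
    B ↦ A
    C ↦ CB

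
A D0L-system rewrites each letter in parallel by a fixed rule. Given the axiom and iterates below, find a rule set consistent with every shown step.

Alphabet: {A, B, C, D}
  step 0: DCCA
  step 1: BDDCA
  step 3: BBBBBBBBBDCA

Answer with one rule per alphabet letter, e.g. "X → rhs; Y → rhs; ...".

A->CA, B->BB, C->D, D->B

  step 0 ⇒ step 1: DCCA ⇒ B·D·D·CA
    A ↦ CA
    C ↦ D
    D ↦ B
    B ↦ BB  (constrained at step 1)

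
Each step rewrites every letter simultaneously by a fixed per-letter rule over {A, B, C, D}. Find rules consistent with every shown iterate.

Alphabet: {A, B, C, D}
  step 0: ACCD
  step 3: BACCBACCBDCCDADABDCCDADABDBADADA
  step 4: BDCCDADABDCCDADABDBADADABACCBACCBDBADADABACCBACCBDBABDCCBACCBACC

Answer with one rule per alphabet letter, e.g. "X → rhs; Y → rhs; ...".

A->CC, B->BD, C->DA, D->BA

  step 3 ⇒ step 4: BACCBACCBDCCDADABDCCDADABDBADADA ⇒ BD·CC·DA·DA·BD·CC·DA·DA·BD·BA·DA·DA·BA·CC·BA·CC·BD·BA·DA·DA·BA·CC·BA·CC·BD·BA·BD·CC·BA·CC·BA·CC
    A ↦ CC
    B ↦ BD
    C ↦ DA
    D ↦ BA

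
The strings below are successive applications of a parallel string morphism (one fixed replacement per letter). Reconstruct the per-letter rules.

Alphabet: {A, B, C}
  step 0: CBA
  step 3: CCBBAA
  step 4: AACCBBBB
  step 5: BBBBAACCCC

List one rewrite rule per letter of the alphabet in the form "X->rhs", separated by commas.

  step 4 ⇒ step 5: AACCBBBB ⇒ BB·BB·A·A·C·C·C·C
    A ↦ BB
    B ↦ C
    C ↦ A

A->BB, B->C, C->A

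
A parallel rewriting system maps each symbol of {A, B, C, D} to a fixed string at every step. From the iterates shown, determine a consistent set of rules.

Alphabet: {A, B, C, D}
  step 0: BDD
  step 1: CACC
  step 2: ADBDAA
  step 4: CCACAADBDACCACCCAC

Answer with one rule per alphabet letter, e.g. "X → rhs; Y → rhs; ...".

A->DBD, B->CA, C->A, D->C

  step 1 ⇒ step 2: CACC ⇒ A·DBD·A·A
    A ↦ DBD
    C ↦ A
  step 0 ⇒ step 1: BDD ⇒ CA·C·C
    B ↦ CA
  step 0 ⇒ step 1: BDD ⇒ CA·C·C
    D ↦ C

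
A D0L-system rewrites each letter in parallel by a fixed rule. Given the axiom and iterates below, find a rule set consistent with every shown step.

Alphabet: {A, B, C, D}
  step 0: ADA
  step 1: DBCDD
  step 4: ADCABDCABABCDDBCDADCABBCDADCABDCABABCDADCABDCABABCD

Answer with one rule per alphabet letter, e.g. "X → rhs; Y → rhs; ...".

A->D, B->CAB, C->A, D->BCD

  step 0 ⇒ step 1: ADA ⇒ D·BCD·D
    A ↦ D
    D ↦ BCD
    B ↦ CAB  (constrained at step 1)
    C ↦ A  (constrained at step 1)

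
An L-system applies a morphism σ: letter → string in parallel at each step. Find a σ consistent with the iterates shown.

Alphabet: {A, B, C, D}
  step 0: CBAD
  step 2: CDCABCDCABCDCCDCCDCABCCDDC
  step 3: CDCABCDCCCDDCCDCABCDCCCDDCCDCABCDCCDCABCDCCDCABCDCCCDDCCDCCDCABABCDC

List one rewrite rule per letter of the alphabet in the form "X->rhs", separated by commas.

  step 2 ⇒ step 3: CDCABCDCABCDCCDCCDCABCCDDC ⇒ CDC·AB·CDC·CCD·DC·CDC·AB·CDC·CCD·DC·CDC·AB·CDC·CDC·AB·CDC·CDC·AB·CDC·CCD·DC·CDC·CDC·AB·AB·CDC
    A ↦ CCD
    B ↦ DC
    C ↦ CDC
    D ↦ AB

A->CCD, B->DC, C->CDC, D->AB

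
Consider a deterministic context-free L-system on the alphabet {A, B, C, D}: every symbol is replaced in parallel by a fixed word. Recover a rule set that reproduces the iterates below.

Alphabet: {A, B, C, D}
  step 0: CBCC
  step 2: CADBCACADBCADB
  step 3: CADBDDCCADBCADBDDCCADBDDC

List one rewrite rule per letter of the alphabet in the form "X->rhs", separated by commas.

A->DB, B->C, C->CA, D->DD

  step 2 ⇒ step 3: CADBCACADBCADB ⇒ CA·DB·DD·C·CA·DB·CA·DB·DD·C·CA·DB·DD·C
    A ↦ DB
    B ↦ C
    C ↦ CA
    D ↦ DD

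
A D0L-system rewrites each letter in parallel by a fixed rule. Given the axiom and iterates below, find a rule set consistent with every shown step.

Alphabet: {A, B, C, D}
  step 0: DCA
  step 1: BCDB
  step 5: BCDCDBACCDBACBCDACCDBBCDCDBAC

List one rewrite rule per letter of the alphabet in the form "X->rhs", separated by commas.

  step 0 ⇒ step 1: DCA ⇒ B·CD·B
    A ↦ B
    C ↦ CD
    D ↦ B
    B ↦ AC  (constrained at step 1)

A->B, B->AC, C->CD, D->B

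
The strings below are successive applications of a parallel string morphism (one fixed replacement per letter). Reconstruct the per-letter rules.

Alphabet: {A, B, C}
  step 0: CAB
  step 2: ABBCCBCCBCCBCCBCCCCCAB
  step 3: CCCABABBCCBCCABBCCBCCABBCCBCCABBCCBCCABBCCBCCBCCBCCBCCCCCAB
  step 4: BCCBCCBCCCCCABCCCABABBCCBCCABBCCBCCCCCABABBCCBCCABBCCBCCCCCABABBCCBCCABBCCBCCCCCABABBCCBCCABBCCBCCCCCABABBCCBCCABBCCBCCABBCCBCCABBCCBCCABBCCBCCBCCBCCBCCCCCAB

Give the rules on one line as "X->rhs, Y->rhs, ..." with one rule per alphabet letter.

A->CCC, B->AB, C->BCC

  step 3 ⇒ step 4: CCCABABBCCBCCABBCCBCCABBCCBCCABBCCBCCABBCCBCCBCCBCCBCCCCCAB ⇒ BCC·BCC·BCC·CCC·AB·CCC·AB·AB·BCC·BCC·AB·BCC·BCC·CCC·AB·AB·BCC·BCC·AB·BCC·BCC·CCC·AB·AB·BCC·BCC·AB·BCC·BCC·CCC·AB·AB·BCC·BCC·AB·BCC·BCC·CCC·AB·AB·BCC·BCC·AB·BCC·BCC·AB·BCC·BCC·AB·BCC·BCC·AB·BCC·BCC·BCC·BCC·BCC·CCC·AB
    A ↦ CCC
    B ↦ AB
    C ↦ BCC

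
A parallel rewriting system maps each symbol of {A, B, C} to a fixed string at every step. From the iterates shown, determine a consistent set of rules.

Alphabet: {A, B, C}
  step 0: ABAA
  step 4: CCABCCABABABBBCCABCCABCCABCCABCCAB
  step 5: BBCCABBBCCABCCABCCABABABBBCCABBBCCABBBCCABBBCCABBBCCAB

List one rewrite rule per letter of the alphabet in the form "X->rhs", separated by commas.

A->CC, B->AB, C->B

  step 4 ⇒ step 5: CCABCCABABABBBCCABCCABCCABCCABCCAB ⇒ B·B·CC·AB·B·B·CC·AB·CC·AB·CC·AB·AB·AB·B·B·CC·AB·B·B·CC·AB·B·B·CC·AB·B·B·CC·AB·B·B·CC·AB
    A ↦ CC
    B ↦ AB
    C ↦ B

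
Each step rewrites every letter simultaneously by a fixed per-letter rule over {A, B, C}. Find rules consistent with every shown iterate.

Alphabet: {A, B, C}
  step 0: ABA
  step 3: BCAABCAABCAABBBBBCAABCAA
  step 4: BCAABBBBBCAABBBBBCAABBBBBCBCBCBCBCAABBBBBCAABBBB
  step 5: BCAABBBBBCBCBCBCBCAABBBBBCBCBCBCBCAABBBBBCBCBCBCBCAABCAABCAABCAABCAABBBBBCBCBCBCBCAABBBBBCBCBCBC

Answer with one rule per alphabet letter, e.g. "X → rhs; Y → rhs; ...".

A->BB, B->BC, C->AA

  step 4 ⇒ step 5: BCAABBBBBCAABBBBBCAABBBBBCBCBCBCBCAABBBBBCAABBBB ⇒ BC·AA·BB·BB·BC·BC·BC·BC·BC·AA·BB·BB·BC·BC·BC·BC·BC·AA·BB·BB·BC·BC·BC·BC·BC·AA·BC·AA·BC·AA·BC·AA·BC·AA·BB·BB·BC·BC·BC·BC·BC·AA·BB·BB·BC·BC·BC·BC
    A ↦ BB
    B ↦ BC
    C ↦ AA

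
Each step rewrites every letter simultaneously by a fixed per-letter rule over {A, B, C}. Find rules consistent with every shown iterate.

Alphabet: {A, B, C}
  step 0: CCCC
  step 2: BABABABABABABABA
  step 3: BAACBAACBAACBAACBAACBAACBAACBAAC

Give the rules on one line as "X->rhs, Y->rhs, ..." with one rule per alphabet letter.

  step 2 ⇒ step 3: BABABABABABABABA ⇒ BA·AC·BA·AC·BA·AC·BA·AC·BA·AC·BA·AC·BA·AC·BA·AC
    A ↦ AC
    B ↦ BA
    C ↦ BB  (constrained at step 0)

A->AC, B->BA, C->BB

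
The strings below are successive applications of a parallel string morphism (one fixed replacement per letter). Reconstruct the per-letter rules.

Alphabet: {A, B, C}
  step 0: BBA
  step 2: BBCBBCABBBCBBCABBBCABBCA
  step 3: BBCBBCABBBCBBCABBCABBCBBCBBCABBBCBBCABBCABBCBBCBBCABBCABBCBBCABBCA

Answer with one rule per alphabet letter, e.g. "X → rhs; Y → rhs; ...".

A->BCA, B->BBC, C->AB

  step 2 ⇒ step 3: BBCBBCABBBCBBCABBBCABBCA ⇒ BBC·BBC·AB·BBC·BBC·AB·BCA·BBC·BBC·BBC·AB·BBC·BBC·AB·BCA·BBC·BBC·BBC·AB·BCA·BBC·BBC·AB·BCA
    A ↦ BCA
    B ↦ BBC
    C ↦ AB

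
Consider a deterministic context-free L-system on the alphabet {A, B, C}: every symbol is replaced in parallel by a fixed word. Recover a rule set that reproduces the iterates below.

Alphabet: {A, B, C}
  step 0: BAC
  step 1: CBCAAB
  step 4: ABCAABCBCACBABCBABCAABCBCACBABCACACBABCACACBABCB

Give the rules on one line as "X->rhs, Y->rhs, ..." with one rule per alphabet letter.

  step 0 ⇒ step 1: BAC ⇒ CB·CA·AB
    A ↦ CA
    B ↦ CB
    C ↦ AB

A->CA, B->CB, C->AB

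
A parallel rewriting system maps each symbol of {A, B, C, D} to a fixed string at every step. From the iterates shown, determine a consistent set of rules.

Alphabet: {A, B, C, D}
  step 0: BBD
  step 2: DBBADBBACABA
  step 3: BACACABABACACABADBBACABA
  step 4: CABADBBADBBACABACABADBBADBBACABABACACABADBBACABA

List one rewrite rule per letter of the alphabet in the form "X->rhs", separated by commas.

  step 3 ⇒ step 4: BACACABABACACABADBBACABA ⇒ CA·BA·DB·BA·DB·BA·CA·BA·CA·BA·DB·BA·DB·BA·CA·BA·BA·CA·CA·BA·DB·BA·CA·BA
    A ↦ BA
    B ↦ CA
    C ↦ DB
    D ↦ BA

A->BA, B->CA, C->DB, D->BA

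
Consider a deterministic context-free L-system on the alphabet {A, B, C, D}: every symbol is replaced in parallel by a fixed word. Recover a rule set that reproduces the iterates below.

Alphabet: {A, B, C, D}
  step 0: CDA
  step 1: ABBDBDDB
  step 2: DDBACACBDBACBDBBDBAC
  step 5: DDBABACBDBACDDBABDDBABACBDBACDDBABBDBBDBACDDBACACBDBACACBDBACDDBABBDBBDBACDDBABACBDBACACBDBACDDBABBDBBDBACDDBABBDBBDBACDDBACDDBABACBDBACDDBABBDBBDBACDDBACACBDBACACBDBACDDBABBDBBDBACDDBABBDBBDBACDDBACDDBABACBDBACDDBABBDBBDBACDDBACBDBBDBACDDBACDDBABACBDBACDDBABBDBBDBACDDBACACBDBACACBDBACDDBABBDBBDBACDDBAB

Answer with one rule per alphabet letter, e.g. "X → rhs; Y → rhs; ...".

  step 1 ⇒ step 2: ABBDBDDB ⇒ DDB·AC·AC·BDB·AC·BDB·BDB·AC
    A ↦ DDB
    B ↦ AC
    D ↦ BDB
  step 0 ⇒ step 1: CDA ⇒ AB·BDB·DDB
    C ↦ AB

A->DDB, B->AC, C->AB, D->BDB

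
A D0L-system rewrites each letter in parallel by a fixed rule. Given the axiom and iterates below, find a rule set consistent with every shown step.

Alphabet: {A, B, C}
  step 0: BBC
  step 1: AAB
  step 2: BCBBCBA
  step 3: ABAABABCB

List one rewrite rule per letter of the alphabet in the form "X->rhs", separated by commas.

A->BCB, B->A, C->B

  step 2 ⇒ step 3: BCBBCBA ⇒ A·B·A·A·B·A·BCB
    A ↦ BCB
    B ↦ A
    C ↦ B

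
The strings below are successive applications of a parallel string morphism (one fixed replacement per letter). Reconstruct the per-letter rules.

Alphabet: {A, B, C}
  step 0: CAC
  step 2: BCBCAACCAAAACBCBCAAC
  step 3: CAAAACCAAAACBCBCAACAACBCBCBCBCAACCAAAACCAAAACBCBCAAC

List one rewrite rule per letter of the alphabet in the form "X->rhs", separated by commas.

A->BC, B->CAA, C->AAC

  step 2 ⇒ step 3: BCBCAACCAAAACBCBCAAC ⇒ CAA·AAC·CAA·AAC·BC·BC·AAC·AAC·BC·BC·BC·BC·AAC·CAA·AAC·CAA·AAC·BC·BC·AAC
    A ↦ BC
    B ↦ CAA
    C ↦ AAC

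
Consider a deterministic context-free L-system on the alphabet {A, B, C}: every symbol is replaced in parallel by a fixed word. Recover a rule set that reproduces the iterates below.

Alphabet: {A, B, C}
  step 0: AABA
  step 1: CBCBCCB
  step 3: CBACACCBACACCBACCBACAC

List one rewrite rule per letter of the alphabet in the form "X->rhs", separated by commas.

  step 0 ⇒ step 1: AABA ⇒ CB·CB·C·CB
    A ↦ CB
    B ↦ C
    C ↦ AC  (constrained at step 1)

A->CB, B->C, C->AC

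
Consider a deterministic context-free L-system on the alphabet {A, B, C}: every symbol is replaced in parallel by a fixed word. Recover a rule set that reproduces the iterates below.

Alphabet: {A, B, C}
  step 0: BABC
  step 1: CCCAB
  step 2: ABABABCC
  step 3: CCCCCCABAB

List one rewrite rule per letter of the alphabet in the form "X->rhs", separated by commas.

A->C, B->C, C->AB

  step 2 ⇒ step 3: ABABABCC ⇒ C·C·C·C·C·C·AB·AB
    A ↦ C
    B ↦ C
    C ↦ AB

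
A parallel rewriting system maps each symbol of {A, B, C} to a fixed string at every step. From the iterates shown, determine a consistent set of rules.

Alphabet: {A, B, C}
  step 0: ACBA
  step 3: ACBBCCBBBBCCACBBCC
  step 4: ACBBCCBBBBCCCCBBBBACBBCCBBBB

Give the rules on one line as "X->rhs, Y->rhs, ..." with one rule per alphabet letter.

  step 3 ⇒ step 4: ACBBCCBBBBCCACBBCC ⇒ AC·BB·C·C·BB·BB·C·C·C·C·BB·BB·AC·BB·C·C·BB·BB
    A ↦ AC
    B ↦ C
    C ↦ BB

A->AC, B->C, C->BB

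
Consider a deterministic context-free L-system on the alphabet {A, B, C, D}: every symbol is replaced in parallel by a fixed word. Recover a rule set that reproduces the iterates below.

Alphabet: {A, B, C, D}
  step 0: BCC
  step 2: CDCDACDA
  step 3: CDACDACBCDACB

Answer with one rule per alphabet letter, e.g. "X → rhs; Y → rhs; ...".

  step 2 ⇒ step 3: CDCDACDA ⇒ CD·A·CD·A·CB·CD·A·CB
    A ↦ CB
    C ↦ CD
    D ↦ A
    B ↦ C  (constrained at step 0)

A->CB, B->C, C->CD, D->A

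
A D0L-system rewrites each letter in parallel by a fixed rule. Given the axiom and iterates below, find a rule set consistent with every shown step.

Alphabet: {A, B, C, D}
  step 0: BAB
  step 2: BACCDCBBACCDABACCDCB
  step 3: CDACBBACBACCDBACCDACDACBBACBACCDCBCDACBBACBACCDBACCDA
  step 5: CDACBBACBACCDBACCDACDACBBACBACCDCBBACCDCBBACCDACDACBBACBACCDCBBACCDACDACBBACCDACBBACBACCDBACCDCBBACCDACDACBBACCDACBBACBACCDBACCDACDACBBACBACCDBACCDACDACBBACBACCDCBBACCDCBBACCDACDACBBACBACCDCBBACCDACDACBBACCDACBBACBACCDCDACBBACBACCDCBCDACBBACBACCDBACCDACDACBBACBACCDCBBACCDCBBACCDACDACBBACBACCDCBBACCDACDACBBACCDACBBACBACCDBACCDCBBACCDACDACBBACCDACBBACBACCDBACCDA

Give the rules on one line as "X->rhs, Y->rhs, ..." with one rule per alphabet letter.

  step 2 ⇒ step 3: BACCDCBBACCDABACCDCB ⇒ CDA·CB·BAC·BAC·CD·BAC·CDA·CDA·CB·BAC·BAC·CD·CB·CDA·CB·BAC·BAC·CD·BAC·CDA
    A ↦ CB
    B ↦ CDA
    C ↦ BAC
    D ↦ CD

A->CB, B->CDA, C->BAC, D->CD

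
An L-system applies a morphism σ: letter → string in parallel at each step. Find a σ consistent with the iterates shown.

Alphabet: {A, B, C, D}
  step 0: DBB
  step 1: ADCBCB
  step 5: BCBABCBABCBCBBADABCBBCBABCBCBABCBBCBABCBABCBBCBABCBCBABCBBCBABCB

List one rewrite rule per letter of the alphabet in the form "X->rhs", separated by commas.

  step 0 ⇒ step 1: DBB ⇒ AD·CB·CB
    B ↦ CB
    D ↦ AD
    A ↦ B  (constrained at step 1)
    C ↦ AB  (constrained at step 1)

A->B, B->CB, C->AB, D->AD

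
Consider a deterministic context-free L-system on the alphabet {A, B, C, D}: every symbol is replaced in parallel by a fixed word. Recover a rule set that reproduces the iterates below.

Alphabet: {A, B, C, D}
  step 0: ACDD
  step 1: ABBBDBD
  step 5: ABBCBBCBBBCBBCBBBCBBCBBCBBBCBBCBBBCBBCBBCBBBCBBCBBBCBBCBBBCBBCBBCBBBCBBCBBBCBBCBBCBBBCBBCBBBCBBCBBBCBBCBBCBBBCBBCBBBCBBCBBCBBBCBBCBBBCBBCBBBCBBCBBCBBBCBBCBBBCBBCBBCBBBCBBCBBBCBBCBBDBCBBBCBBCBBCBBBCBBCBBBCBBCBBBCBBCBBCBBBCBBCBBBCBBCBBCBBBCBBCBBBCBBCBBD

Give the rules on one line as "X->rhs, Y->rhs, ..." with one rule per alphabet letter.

A->AB, B->BCB, C->B, D->BD

  step 0 ⇒ step 1: ACDD ⇒ AB·B·BD·BD
    A ↦ AB
    C ↦ B
    D ↦ BD
    B ↦ BCB  (constrained at step 1)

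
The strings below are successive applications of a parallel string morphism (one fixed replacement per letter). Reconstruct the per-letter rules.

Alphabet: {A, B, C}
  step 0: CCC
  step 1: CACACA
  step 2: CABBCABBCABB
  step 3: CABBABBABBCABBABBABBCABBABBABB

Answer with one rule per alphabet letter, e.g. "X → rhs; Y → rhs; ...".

A->BB, B->ABB, C->CA

  step 2 ⇒ step 3: CABBCABBCABB ⇒ CA·BB·ABB·ABB·CA·BB·ABB·ABB·CA·BB·ABB·ABB
    A ↦ BB
    B ↦ ABB
    C ↦ CA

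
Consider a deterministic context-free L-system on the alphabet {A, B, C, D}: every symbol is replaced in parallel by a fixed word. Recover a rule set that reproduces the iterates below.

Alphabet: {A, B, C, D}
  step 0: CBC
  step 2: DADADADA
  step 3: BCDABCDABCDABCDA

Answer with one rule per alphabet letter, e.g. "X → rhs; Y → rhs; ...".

  step 2 ⇒ step 3: DADADADA ⇒ BC·DA·BC·DA·BC·DA·BC·DA
    A ↦ DA
    D ↦ BC
    B ↦ AA  (constrained at step 0)
    C ↦ A  (constrained at step 0)

A->DA, B->AA, C->A, D->BC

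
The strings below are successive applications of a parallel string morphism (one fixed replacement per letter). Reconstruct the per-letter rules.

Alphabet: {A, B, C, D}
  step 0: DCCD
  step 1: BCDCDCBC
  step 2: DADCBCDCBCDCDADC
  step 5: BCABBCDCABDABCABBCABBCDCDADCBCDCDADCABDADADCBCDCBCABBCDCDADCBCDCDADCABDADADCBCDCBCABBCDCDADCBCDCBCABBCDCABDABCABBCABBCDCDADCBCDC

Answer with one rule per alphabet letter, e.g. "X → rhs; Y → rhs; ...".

  step 1 ⇒ step 2: BCDCDCBC ⇒ DA·DC·BC·DC·BC·DC·DA·DC
    B ↦ DA
    C ↦ DC
    D ↦ BC
    A ↦ AB  (constrained at step 2)

A->AB, B->DA, C->DC, D->BC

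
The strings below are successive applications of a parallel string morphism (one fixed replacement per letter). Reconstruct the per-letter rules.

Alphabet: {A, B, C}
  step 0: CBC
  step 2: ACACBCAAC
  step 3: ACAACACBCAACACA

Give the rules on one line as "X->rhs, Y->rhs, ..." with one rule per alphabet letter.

  step 2 ⇒ step 3: ACACBCAAC ⇒ AC·A·AC·A·CBC·A·AC·AC·A
    A ↦ AC
    B ↦ CBC
    C ↦ A

A->AC, B->CBC, C->A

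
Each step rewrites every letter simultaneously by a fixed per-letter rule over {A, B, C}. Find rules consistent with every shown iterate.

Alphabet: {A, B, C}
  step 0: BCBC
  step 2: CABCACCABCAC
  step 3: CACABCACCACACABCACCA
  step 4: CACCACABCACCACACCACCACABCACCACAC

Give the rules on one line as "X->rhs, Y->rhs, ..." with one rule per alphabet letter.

A->C, B->AB, C->CA

  step 3 ⇒ step 4: CACABCACCACACABCACCA ⇒ CA·C·CA·C·AB·CA·C·CA·CA·C·CA·C·CA·C·AB·CA·C·CA·CA·C
    A ↦ C
    B ↦ AB
    C ↦ CA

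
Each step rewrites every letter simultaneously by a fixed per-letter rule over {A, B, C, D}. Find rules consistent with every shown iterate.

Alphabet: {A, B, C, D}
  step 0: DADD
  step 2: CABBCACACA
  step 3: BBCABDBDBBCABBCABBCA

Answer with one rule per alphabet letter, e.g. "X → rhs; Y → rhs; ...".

A->CA, B->BD, C->BB, D->A

  step 2 ⇒ step 3: CABBCACACA ⇒ BB·CA·BD·BD·BB·CA·BB·CA·BB·CA
    A ↦ CA
    B ↦ BD
    C ↦ BB
    D ↦ A  (constrained at step 0)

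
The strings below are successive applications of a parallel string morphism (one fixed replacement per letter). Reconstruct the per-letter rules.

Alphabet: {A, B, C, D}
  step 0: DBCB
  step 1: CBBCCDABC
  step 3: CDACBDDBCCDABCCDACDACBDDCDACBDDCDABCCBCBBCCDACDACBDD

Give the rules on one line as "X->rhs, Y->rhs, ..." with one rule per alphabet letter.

  step 0 ⇒ step 1: DBCB ⇒ CB·BC·CDA·BC
    B ↦ BC
    C ↦ CDA
    D ↦ CB
    A ↦ DD  (constrained at step 1)

A->DD, B->BC, C->CDA, D->CB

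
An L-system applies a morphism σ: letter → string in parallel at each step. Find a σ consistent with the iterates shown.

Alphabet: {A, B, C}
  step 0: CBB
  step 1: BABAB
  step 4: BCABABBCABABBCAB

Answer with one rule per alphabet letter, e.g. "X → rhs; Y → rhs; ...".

A->C, B->AB, C->B

  step 0 ⇒ step 1: CBB ⇒ B·AB·AB
    B ↦ AB
    C ↦ B
    A ↦ C  (constrained at step 1)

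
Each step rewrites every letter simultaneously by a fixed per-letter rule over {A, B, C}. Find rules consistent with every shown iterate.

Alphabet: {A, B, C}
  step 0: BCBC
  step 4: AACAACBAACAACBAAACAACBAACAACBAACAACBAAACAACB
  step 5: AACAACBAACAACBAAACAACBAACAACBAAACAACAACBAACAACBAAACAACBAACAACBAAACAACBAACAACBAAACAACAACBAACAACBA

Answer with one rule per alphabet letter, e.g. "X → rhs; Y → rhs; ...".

A->AAC, B->A, C->B

  step 4 ⇒ step 5: AACAACBAACAACBAAACAACBAACAACBAACAACBAAACAACB ⇒ AAC·AAC·B·AAC·AAC·B·A·AAC·AAC·B·AAC·AAC·B·A·AAC·AAC·AAC·B·AAC·AAC·B·A·AAC·AAC·B·AAC·AAC·B·A·AAC·AAC·B·AAC·AAC·B·A·AAC·AAC·AAC·B·AAC·AAC·B·A
    A ↦ AAC
    B ↦ A
    C ↦ B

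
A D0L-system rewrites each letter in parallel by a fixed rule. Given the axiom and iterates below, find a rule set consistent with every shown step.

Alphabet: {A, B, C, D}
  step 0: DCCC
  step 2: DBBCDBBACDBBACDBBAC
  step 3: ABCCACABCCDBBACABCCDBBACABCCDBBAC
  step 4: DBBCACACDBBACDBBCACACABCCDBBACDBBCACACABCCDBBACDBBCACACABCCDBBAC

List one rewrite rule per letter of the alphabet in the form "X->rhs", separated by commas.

  step 3 ⇒ step 4: ABCCACABCCDBBACABCCDBBACABCCDBBAC ⇒ DBB·C·AC·AC·DBB·AC·DBB·C·AC·AC·AB·C·C·DBB·AC·DBB·C·AC·AC·AB·C·C·DBB·AC·DBB·C·AC·AC·AB·C·C·DBB·AC
    A ↦ DBB
    B ↦ C
    C ↦ AC
    D ↦ AB

A->DBB, B->C, C->AC, D->AB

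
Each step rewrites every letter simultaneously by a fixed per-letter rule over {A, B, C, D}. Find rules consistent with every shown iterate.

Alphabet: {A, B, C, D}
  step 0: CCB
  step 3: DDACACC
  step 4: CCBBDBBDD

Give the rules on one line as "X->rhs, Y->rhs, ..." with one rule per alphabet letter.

  step 3 ⇒ step 4: DDACACC ⇒ C·C·BB·D·BB·D·D
    A ↦ BB
    C ↦ D
    D ↦ C
    B ↦ AC  (constrained at step 0)

A->BB, B->AC, C->D, D->C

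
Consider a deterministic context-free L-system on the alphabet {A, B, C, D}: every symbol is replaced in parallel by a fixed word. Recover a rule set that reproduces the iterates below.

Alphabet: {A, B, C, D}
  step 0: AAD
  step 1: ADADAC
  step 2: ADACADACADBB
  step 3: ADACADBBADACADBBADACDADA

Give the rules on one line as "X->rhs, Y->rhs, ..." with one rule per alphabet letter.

  step 2 ⇒ step 3: ADACADACADBB ⇒ AD·AC·AD·BB·AD·AC·AD·BB·AD·AC·DA·DA
    A ↦ AD
    B ↦ DA
    C ↦ BB
    D ↦ AC

A->AD, B->DA, C->BB, D->AC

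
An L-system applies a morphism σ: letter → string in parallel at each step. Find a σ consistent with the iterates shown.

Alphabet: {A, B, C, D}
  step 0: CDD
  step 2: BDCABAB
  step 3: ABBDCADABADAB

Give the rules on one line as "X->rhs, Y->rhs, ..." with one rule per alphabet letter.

A->AD, B->AB, C->DC, D->B

  step 2 ⇒ step 3: BDCABAB ⇒ AB·B·DC·AD·AB·AD·AB
    A ↦ AD
    B ↦ AB
    C ↦ DC
    D ↦ B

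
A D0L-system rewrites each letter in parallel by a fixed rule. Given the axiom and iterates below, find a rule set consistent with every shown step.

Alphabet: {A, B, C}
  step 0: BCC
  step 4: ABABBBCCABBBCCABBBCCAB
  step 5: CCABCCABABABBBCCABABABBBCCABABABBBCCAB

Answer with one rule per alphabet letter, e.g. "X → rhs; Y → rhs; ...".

A->CC, B->AB, C->B

  step 4 ⇒ step 5: ABABBBCCABBBCCABBBCCAB ⇒ CC·AB·CC·AB·AB·AB·B·B·CC·AB·AB·AB·B·B·CC·AB·AB·AB·B·B·CC·AB
    A ↦ CC
    B ↦ AB
    C ↦ B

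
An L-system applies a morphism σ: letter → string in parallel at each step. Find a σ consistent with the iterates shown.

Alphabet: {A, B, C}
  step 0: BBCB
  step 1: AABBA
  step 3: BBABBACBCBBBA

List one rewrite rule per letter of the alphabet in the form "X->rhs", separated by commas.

A->CB, B->A, C->BB

  step 0 ⇒ step 1: BBCB ⇒ A·A·BB·A
    B ↦ A
    C ↦ BB
    A ↦ CB  (constrained at step 1)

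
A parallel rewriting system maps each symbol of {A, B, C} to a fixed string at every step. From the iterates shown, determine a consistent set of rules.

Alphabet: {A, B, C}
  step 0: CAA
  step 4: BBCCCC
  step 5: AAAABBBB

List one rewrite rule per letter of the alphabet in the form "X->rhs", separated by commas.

  step 4 ⇒ step 5: BBCCCC ⇒ AA·AA·B·B·B·B
    B ↦ AA
    C ↦ B
    A ↦ C  (constrained at step 0)

A->C, B->AA, C->B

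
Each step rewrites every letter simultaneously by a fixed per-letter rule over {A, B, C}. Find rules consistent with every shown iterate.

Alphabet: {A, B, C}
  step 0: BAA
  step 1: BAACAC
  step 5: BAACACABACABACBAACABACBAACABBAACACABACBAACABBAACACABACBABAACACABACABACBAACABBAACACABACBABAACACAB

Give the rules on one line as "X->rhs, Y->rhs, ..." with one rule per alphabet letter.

A->AC, B->BA, C->AB

  step 0 ⇒ step 1: BAA ⇒ BA·AC·AC
    A ↦ AC
    B ↦ BA
    C ↦ AB  (constrained at step 1)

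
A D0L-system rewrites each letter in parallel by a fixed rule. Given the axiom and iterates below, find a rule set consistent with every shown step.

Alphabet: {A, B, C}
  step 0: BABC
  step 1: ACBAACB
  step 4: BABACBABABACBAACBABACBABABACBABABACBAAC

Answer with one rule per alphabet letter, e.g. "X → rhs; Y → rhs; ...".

  step 0 ⇒ step 1: BABC ⇒ AC·BA·AC·B
    A ↦ BA
    B ↦ AC
    C ↦ B

A->BA, B->AC, C->B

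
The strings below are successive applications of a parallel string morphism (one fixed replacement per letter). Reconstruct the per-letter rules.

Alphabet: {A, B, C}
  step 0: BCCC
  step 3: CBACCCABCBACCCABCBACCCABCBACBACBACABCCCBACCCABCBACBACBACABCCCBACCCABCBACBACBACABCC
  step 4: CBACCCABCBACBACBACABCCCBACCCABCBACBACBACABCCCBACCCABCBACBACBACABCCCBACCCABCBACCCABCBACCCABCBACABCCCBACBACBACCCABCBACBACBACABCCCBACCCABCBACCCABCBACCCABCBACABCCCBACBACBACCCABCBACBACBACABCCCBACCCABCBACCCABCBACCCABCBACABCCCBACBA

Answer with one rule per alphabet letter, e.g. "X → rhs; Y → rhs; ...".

A->CAB, B->CC, C->CBA

  step 3 ⇒ step 4: CBACCCABCBACCCABCBACCCABCBACBACBACABCCCBACCCABCBACBACBACABCCCBACCCABCBACBACBACABCC ⇒ CBA·CC·CAB·CBA·CBA·CBA·CAB·CC·CBA·CC·CAB·CBA·CBA·CBA·CAB·CC·CBA·CC·CAB·CBA·CBA·CBA·CAB·CC·CBA·CC·CAB·CBA·CC·CAB·CBA·CC·CAB·CBA·CAB·CC·CBA·CBA·CBA·CC·CAB·CBA·CBA·CBA·CAB·CC·CBA·CC·CAB·CBA·CC·CAB·CBA·CC·CAB·CBA·CAB·CC·CBA·CBA·CBA·CC·CAB·CBA·CBA·CBA·CAB·CC·CBA·CC·CAB·CBA·CC·CAB·CBA·CC·CAB·CBA·CAB·CC·CBA·CBA
    A ↦ CAB
    B ↦ CC
    C ↦ CBA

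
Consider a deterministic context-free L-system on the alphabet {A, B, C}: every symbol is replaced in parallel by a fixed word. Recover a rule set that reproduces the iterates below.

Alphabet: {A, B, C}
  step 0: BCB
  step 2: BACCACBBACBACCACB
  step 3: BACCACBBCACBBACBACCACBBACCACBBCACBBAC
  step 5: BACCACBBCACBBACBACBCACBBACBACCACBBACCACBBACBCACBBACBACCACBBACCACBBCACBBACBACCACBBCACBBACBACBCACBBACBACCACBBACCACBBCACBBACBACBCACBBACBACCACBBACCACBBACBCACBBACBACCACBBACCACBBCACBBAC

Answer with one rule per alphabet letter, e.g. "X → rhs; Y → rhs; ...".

  step 2 ⇒ step 3: BACCACBBACBACCACB ⇒ BAC·CAC·B·B·CAC·B·BAC·BAC·CAC·B·BAC·CAC·B·B·CAC·B·BAC
    A ↦ CAC
    B ↦ BAC
    C ↦ B

A->CAC, B->BAC, C->B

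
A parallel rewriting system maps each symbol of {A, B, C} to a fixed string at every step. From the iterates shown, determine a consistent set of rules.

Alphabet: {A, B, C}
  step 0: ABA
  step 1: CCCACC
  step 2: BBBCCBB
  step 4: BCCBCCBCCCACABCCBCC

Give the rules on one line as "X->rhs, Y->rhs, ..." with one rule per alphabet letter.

A->CC, B->CA, C->B

  step 1 ⇒ step 2: CCCACC ⇒ B·B·B·CC·B·B
    A ↦ CC
    C ↦ B
  step 0 ⇒ step 1: ABA ⇒ CC·CA·CC
    B ↦ CA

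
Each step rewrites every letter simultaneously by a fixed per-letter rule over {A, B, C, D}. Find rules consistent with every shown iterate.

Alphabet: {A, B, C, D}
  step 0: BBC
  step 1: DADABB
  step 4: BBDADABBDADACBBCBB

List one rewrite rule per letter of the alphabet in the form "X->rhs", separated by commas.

A->C, B->DA, C->BB, D->A

  step 0 ⇒ step 1: BBC ⇒ DA·DA·BB
    B ↦ DA
    C ↦ BB
    A ↦ C  (constrained at step 1)
    D ↦ A  (constrained at step 1)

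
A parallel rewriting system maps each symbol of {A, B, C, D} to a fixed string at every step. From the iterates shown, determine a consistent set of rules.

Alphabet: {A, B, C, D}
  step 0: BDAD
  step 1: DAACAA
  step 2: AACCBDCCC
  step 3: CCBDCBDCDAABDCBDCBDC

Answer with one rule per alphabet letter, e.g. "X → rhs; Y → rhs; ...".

  step 2 ⇒ step 3: AACCBDCCC ⇒ C·C·BDC·BDC·D·AA·BDC·BDC·BDC
    A ↦ C
    B ↦ D
    C ↦ BDC
    D ↦ AA

A->C, B->D, C->BDC, D->AA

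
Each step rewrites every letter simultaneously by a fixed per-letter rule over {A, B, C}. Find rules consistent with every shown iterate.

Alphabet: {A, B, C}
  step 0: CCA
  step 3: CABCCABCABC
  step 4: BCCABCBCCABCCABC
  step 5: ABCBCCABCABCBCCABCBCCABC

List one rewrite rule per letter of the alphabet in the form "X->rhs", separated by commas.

A->C, B->A, C->BC

  step 4 ⇒ step 5: BCCABCBCCABCCABC ⇒ A·BC·BC·C·A·BC·A·BC·BC·C·A·BC·BC·C·A·BC
    A ↦ C
    B ↦ A
    C ↦ BC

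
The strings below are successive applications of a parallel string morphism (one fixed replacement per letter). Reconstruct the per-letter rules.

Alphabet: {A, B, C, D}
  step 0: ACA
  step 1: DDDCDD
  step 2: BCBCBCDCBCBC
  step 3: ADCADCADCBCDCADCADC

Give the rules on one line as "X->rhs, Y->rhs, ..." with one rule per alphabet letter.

A->DD, B->A, C->DC, D->BC

  step 2 ⇒ step 3: BCBCBCDCBCBC ⇒ A·DC·A·DC·A·DC·BC·DC·A·DC·A·DC
    B ↦ A
    C ↦ DC
    D ↦ BC
  step 0 ⇒ step 1: ACA ⇒ DD·DC·DD
    A ↦ DD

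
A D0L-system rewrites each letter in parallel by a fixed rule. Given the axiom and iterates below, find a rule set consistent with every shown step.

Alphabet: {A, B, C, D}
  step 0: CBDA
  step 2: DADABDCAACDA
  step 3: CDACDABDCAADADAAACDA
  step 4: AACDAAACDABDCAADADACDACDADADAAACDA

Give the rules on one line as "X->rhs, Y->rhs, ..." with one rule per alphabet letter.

  step 3 ⇒ step 4: CDACDABDCAADADAAACDA ⇒ AA·C·DA·AA·C·DA·BD·C·AA·DA·DA·C·DA·C·DA·DA·DA·AA·C·DA
    A ↦ DA
    B ↦ BD
    C ↦ AA
    D ↦ C

A->DA, B->BD, C->AA, D->C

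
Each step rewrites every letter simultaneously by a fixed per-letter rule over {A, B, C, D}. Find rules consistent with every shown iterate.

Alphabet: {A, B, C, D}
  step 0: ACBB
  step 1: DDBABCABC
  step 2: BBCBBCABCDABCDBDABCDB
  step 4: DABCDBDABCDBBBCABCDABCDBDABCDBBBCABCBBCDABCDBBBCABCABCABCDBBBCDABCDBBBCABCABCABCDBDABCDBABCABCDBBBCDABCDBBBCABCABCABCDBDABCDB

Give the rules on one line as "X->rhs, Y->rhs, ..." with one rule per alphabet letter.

  step 1 ⇒ step 2: DDBABCABC ⇒ BBC·BBC·ABC·D·ABC·DB·D·ABC·DB
    A ↦ D
    B ↦ ABC
    C ↦ DB
    D ↦ BBC

A->D, B->ABC, C->DB, D->BBC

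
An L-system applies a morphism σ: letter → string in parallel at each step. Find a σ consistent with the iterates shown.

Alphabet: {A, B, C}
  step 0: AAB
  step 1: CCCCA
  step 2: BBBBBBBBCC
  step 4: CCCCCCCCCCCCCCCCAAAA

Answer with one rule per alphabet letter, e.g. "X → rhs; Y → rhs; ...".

A->CC, B->A, C->BB

  step 1 ⇒ step 2: CCCCA ⇒ BB·BB·BB·BB·CC
    A ↦ CC
    C ↦ BB
  step 0 ⇒ step 1: AAB ⇒ CC·CC·A
    B ↦ A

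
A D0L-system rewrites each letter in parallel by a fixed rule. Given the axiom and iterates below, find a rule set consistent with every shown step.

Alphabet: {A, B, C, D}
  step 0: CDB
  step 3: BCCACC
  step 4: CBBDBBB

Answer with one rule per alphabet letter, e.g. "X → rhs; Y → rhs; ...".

  step 3 ⇒ step 4: BCCACC ⇒ C·B·B·DB·B·B
    A ↦ DB
    B ↦ C
    C ↦ B
    D ↦ CA  (constrained at step 0)

A->DB, B->C, C->B, D->CA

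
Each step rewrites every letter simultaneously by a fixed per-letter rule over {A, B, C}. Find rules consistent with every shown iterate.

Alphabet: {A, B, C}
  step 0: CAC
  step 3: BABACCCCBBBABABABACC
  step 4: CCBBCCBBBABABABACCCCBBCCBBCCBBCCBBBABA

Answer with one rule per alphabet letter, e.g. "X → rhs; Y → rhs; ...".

  step 3 ⇒ step 4: BABACCCCBBBABABABACC ⇒ C·CBB·C·CBB·BA·BA·BA·BA·C·C·C·CBB·C·CBB·C·CBB·C·CBB·BA·BA
    A ↦ CBB
    B ↦ C
    C ↦ BA

A->CBB, B->C, C->BA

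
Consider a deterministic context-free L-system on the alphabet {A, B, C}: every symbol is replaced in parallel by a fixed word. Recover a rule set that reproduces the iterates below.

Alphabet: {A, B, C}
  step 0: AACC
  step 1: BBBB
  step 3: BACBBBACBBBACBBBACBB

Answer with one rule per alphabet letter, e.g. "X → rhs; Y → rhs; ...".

A->B, B->BAC, C->B

  step 0 ⇒ step 1: AACC ⇒ B·B·B·B
    A ↦ B
    C ↦ B
    B ↦ BAC  (constrained at step 1)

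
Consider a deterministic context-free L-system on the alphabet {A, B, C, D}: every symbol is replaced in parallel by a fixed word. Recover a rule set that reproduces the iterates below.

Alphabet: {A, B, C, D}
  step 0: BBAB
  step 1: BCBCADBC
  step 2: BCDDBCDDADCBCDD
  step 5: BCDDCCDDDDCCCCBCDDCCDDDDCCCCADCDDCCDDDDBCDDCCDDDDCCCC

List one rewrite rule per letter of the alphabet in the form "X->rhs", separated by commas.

A->AD, B->BC, C->DD, D->C

  step 1 ⇒ step 2: BCBCADBC ⇒ BC·DD·BC·DD·AD·C·BC·DD
    A ↦ AD
    B ↦ BC
    C ↦ DD
    D ↦ C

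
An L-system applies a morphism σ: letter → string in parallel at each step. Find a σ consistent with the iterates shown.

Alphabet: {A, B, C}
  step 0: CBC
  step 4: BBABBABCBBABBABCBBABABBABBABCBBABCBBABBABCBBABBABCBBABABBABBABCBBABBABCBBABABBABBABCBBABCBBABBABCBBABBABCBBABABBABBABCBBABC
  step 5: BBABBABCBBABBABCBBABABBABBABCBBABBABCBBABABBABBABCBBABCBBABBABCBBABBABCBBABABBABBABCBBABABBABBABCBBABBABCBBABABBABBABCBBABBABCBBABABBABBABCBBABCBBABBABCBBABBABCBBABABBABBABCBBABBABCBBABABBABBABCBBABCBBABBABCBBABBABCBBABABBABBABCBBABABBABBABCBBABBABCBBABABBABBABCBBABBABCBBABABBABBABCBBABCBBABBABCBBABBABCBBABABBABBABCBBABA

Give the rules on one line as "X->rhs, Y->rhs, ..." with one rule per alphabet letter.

  step 4 ⇒ step 5: BBABBABCBBABBABCBBABABBABBABCBBABCBBABBABCBBABBABCBBABABBABBABCBBABBABCBBABABBABBABCBBABCBBABBABCBBABBABCBBABABBABBABCBBABC ⇒ BBA·BBA·BC·BBA·BBA·BC·BBA·BA·BBA·BBA·BC·BBA·BBA·BC·BBA·BA·BBA·BBA·BC·BBA·BC·BBA·BBA·BC·BBA·BBA·BC·BBA·BA·BBA·BBA·BC·BBA·BA·BBA·BBA·BC·BBA·BBA·BC·BBA·BA·BBA·BBA·BC·BBA·BBA·BC·BBA·BA·BBA·BBA·BC·BBA·BC·BBA·BBA·BC·BBA·BBA·BC·BBA·BA·BBA·BBA·BC·BBA·BBA·BC·BBA·BA·BBA·BBA·BC·BBA·BC·BBA·BBA·BC·BBA·BBA·BC·BBA·BA·BBA·BBA·BC·BBA·BA·BBA·BBA·BC·BBA·BBA·BC·BBA·BA·BBA·BBA·BC·BBA·BBA·BC·BBA·BA·BBA·BBA·BC·BBA·BC·BBA·BBA·BC·BBA·BBA·BC·BBA·BA·BBA·BBA·BC·BBA·BA
    A ↦ BC
    B ↦ BBA
    C ↦ BA

A->BC, B->BBA, C->BA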